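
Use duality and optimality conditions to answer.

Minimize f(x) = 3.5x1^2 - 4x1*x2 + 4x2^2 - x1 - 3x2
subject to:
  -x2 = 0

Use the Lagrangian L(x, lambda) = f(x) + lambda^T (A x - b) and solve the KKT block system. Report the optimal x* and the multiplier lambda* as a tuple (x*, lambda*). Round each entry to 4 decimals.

Form the Lagrangian:
  L(x, lambda) = (1/2) x^T Q x + c^T x + lambda^T (A x - b)
Stationarity (grad_x L = 0): Q x + c + A^T lambda = 0.
Primal feasibility: A x = b.

This gives the KKT block system:
  [ Q   A^T ] [ x     ]   [-c ]
  [ A    0  ] [ lambda ] = [ b ]

Solving the linear system:
  x*      = (0.1429, 0)
  lambda* = (-3.5714)
  f(x*)   = -0.0714

x* = (0.1429, 0), lambda* = (-3.5714)


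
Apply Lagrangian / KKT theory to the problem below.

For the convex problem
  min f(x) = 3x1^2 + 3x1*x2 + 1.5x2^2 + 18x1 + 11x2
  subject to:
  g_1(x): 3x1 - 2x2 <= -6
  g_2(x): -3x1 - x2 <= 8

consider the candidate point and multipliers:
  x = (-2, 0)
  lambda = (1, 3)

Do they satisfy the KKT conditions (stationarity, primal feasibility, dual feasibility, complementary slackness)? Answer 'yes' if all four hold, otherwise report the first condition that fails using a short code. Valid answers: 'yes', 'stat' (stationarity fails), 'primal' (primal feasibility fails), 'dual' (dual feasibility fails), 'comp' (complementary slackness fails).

Gradient of f: grad f(x) = Q x + c = (6, 5)
Constraint values g_i(x) = a_i^T x - b_i:
  g_1((-2, 0)) = 0
  g_2((-2, 0)) = -2
Stationarity residual: grad f(x) + sum_i lambda_i a_i = (0, 0)
  -> stationarity OK
Primal feasibility (all g_i <= 0): OK
Dual feasibility (all lambda_i >= 0): OK
Complementary slackness (lambda_i * g_i(x) = 0 for all i): FAILS

Verdict: the first failing condition is complementary_slackness -> comp.

comp


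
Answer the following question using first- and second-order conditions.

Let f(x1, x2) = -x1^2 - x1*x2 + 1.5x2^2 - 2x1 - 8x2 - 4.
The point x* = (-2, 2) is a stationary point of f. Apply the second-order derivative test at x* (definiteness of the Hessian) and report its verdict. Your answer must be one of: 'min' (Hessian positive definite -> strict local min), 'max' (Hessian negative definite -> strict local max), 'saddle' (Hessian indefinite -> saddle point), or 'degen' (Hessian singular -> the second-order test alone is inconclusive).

Compute the Hessian H = grad^2 f:
  H = [[-2, -1], [-1, 3]]
Verify stationarity: grad f(x*) = H x* + g = (0, 0).
Eigenvalues of H: -2.1926, 3.1926.
Eigenvalues have mixed signs, so H is indefinite -> x* is a saddle point.

saddle


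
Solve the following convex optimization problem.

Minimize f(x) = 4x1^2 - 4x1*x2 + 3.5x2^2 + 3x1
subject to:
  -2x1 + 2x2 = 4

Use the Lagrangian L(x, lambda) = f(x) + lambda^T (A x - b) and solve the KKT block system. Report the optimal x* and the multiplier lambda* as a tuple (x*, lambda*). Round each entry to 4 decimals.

Form the Lagrangian:
  L(x, lambda) = (1/2) x^T Q x + c^T x + lambda^T (A x - b)
Stationarity (grad_x L = 0): Q x + c + A^T lambda = 0.
Primal feasibility: A x = b.

This gives the KKT block system:
  [ Q   A^T ] [ x     ]   [-c ]
  [ A    0  ] [ lambda ] = [ b ]

Solving the linear system:
  x*      = (-1.2857, 0.7143)
  lambda* = (-5.0714)
  f(x*)   = 8.2143

x* = (-1.2857, 0.7143), lambda* = (-5.0714)


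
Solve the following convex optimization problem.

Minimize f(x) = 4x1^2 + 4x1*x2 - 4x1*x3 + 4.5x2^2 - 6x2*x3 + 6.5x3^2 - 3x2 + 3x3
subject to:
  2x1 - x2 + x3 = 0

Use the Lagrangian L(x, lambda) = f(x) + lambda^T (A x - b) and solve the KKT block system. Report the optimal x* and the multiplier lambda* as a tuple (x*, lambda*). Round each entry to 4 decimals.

Form the Lagrangian:
  L(x, lambda) = (1/2) x^T Q x + c^T x + lambda^T (A x - b)
Stationarity (grad_x L = 0): Q x + c + A^T lambda = 0.
Primal feasibility: A x = b.

This gives the KKT block system:
  [ Q   A^T ] [ x     ]   [-c ]
  [ A    0  ] [ lambda ] = [ b ]

Solving the linear system:
  x*      = (0.1064, 0.1489, -0.0638)
  lambda* = (-0.8511)
  f(x*)   = -0.3191

x* = (0.1064, 0.1489, -0.0638), lambda* = (-0.8511)


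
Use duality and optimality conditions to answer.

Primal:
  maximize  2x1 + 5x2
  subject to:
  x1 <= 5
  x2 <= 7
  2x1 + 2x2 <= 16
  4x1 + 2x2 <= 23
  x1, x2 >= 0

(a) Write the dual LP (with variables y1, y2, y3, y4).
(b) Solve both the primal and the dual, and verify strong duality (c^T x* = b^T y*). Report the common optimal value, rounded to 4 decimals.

The standard primal-dual pair for 'max c^T x s.t. A x <= b, x >= 0' is:
  Dual:  min b^T y  s.t.  A^T y >= c,  y >= 0.

So the dual LP is:
  minimize  5y1 + 7y2 + 16y3 + 23y4
  subject to:
    y1 + 2y3 + 4y4 >= 2
    y2 + 2y3 + 2y4 >= 5
    y1, y2, y3, y4 >= 0

Solving the primal: x* = (1, 7).
  primal value c^T x* = 37.
Solving the dual: y* = (0, 3, 1, 0).
  dual value b^T y* = 37.
Strong duality: c^T x* = b^T y*. Confirmed.

37


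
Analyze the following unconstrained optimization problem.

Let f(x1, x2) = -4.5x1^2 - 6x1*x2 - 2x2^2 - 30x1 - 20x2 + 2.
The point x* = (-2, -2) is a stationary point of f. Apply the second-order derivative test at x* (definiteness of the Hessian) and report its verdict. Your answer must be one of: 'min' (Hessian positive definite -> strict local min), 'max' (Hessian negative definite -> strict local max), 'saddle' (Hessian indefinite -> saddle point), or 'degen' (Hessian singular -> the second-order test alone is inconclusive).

Compute the Hessian H = grad^2 f:
  H = [[-9, -6], [-6, -4]]
Verify stationarity: grad f(x*) = H x* + g = (0, 0).
Eigenvalues of H: -13, 0.
H has a zero eigenvalue (singular; negative semidefinite but not definite), so H is neither positive definite, negative definite, nor indefinite. The second-order test alone is inconclusive -> degen.
(Indeed, f is constant along the null direction of H through x*, so x* is not a strict local extremum.)

degen


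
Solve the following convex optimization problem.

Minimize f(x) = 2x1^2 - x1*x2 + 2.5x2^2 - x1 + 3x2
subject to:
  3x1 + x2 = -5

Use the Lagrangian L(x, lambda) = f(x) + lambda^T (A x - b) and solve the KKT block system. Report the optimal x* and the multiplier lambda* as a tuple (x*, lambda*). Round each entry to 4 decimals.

Form the Lagrangian:
  L(x, lambda) = (1/2) x^T Q x + c^T x + lambda^T (A x - b)
Stationarity (grad_x L = 0): Q x + c + A^T lambda = 0.
Primal feasibility: A x = b.

This gives the KKT block system:
  [ Q   A^T ] [ x     ]   [-c ]
  [ A    0  ] [ lambda ] = [ b ]

Solving the linear system:
  x*      = (-1.2727, -1.1818)
  lambda* = (1.6364)
  f(x*)   = 2.9545

x* = (-1.2727, -1.1818), lambda* = (1.6364)


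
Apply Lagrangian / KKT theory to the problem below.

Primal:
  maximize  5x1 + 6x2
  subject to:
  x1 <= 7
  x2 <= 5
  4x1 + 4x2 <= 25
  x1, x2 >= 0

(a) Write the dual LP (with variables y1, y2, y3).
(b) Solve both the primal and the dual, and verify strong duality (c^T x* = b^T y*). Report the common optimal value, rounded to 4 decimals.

The standard primal-dual pair for 'max c^T x s.t. A x <= b, x >= 0' is:
  Dual:  min b^T y  s.t.  A^T y >= c,  y >= 0.

So the dual LP is:
  minimize  7y1 + 5y2 + 25y3
  subject to:
    y1 + 4y3 >= 5
    y2 + 4y3 >= 6
    y1, y2, y3 >= 0

Solving the primal: x* = (1.25, 5).
  primal value c^T x* = 36.25.
Solving the dual: y* = (0, 1, 1.25).
  dual value b^T y* = 36.25.
Strong duality: c^T x* = b^T y*. Confirmed.

36.25


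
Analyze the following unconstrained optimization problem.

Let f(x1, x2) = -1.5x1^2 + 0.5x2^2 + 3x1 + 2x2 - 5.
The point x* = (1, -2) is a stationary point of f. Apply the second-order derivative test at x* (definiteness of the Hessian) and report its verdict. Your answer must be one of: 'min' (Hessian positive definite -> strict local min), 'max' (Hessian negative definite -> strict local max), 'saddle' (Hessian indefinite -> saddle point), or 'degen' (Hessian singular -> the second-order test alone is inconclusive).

Compute the Hessian H = grad^2 f:
  H = [[-3, 0], [0, 1]]
Verify stationarity: grad f(x*) = H x* + g = (0, 0).
Eigenvalues of H: -3, 1.
Eigenvalues have mixed signs, so H is indefinite -> x* is a saddle point.

saddle


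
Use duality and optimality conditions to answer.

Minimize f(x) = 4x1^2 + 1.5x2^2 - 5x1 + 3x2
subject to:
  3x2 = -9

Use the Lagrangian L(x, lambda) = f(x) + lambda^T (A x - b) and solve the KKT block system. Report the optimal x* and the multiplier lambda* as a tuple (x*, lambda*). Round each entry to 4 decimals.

Form the Lagrangian:
  L(x, lambda) = (1/2) x^T Q x + c^T x + lambda^T (A x - b)
Stationarity (grad_x L = 0): Q x + c + A^T lambda = 0.
Primal feasibility: A x = b.

This gives the KKT block system:
  [ Q   A^T ] [ x     ]   [-c ]
  [ A    0  ] [ lambda ] = [ b ]

Solving the linear system:
  x*      = (0.625, -3)
  lambda* = (2)
  f(x*)   = 2.9375

x* = (0.625, -3), lambda* = (2)


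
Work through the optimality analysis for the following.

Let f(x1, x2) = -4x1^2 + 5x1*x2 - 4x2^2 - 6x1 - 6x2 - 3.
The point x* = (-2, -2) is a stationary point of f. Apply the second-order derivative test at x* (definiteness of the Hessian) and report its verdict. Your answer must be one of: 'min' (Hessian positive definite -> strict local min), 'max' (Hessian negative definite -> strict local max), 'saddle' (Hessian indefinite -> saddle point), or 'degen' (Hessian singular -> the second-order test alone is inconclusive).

Compute the Hessian H = grad^2 f:
  H = [[-8, 5], [5, -8]]
Verify stationarity: grad f(x*) = H x* + g = (0, 0).
Eigenvalues of H: -13, -3.
Both eigenvalues < 0, so H is negative definite -> x* is a strict local max.

max


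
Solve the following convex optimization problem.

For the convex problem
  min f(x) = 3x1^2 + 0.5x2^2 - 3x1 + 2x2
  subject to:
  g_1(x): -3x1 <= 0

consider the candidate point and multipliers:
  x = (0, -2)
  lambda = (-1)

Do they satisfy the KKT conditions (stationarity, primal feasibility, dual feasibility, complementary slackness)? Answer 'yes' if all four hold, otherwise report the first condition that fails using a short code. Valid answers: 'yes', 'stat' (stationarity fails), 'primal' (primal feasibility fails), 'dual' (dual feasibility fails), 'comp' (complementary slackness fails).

Gradient of f: grad f(x) = Q x + c = (-3, 0)
Constraint values g_i(x) = a_i^T x - b_i:
  g_1((0, -2)) = 0
Stationarity residual: grad f(x) + sum_i lambda_i a_i = (0, 0)
  -> stationarity OK
Primal feasibility (all g_i <= 0): OK
Dual feasibility (all lambda_i >= 0): FAILS
Complementary slackness (lambda_i * g_i(x) = 0 for all i): OK

Verdict: the first failing condition is dual_feasibility -> dual.

dual


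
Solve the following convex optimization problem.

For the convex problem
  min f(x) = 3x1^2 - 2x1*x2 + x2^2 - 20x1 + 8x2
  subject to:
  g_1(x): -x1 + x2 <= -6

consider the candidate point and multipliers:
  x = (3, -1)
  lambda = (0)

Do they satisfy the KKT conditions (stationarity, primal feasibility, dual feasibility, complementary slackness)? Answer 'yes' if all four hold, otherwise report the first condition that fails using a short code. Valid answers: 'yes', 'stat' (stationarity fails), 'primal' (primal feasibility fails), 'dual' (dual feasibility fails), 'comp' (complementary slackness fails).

Gradient of f: grad f(x) = Q x + c = (0, 0)
Constraint values g_i(x) = a_i^T x - b_i:
  g_1((3, -1)) = 2
Stationarity residual: grad f(x) + sum_i lambda_i a_i = (0, 0)
  -> stationarity OK
Primal feasibility (all g_i <= 0): FAILS
Dual feasibility (all lambda_i >= 0): OK
Complementary slackness (lambda_i * g_i(x) = 0 for all i): OK

Verdict: the first failing condition is primal_feasibility -> primal.

primal


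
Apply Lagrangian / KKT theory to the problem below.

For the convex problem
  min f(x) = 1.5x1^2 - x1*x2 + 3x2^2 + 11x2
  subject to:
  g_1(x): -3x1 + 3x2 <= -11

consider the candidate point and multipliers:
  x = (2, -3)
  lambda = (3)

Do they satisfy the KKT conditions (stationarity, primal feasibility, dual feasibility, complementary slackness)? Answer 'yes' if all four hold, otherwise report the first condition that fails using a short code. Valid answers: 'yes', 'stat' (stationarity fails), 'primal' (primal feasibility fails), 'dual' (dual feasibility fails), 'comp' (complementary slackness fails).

Gradient of f: grad f(x) = Q x + c = (9, -9)
Constraint values g_i(x) = a_i^T x - b_i:
  g_1((2, -3)) = -4
Stationarity residual: grad f(x) + sum_i lambda_i a_i = (0, 0)
  -> stationarity OK
Primal feasibility (all g_i <= 0): OK
Dual feasibility (all lambda_i >= 0): OK
Complementary slackness (lambda_i * g_i(x) = 0 for all i): FAILS

Verdict: the first failing condition is complementary_slackness -> comp.

comp


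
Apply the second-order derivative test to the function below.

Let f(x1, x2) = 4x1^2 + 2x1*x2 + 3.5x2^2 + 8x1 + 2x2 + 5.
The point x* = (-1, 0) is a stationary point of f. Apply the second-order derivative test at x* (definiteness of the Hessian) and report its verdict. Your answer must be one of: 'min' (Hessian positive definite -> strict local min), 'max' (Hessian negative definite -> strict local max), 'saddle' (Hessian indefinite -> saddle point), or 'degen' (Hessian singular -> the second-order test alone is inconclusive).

Compute the Hessian H = grad^2 f:
  H = [[8, 2], [2, 7]]
Verify stationarity: grad f(x*) = H x* + g = (0, 0).
Eigenvalues of H: 5.4384, 9.5616.
Both eigenvalues > 0, so H is positive definite -> x* is a strict local min.

min


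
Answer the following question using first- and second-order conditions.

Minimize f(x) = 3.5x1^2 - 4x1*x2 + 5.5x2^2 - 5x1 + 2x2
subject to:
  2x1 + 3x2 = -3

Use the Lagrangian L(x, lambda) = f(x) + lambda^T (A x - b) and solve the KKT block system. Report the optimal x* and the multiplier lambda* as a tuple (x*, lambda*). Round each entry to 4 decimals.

Form the Lagrangian:
  L(x, lambda) = (1/2) x^T Q x + c^T x + lambda^T (A x - b)
Stationarity (grad_x L = 0): Q x + c + A^T lambda = 0.
Primal feasibility: A x = b.

This gives the KKT block system:
  [ Q   A^T ] [ x     ]   [-c ]
  [ A    0  ] [ lambda ] = [ b ]

Solving the linear system:
  x*      = (-0.2903, -0.8065)
  lambda* = (1.9032)
  f(x*)   = 2.7742

x* = (-0.2903, -0.8065), lambda* = (1.9032)


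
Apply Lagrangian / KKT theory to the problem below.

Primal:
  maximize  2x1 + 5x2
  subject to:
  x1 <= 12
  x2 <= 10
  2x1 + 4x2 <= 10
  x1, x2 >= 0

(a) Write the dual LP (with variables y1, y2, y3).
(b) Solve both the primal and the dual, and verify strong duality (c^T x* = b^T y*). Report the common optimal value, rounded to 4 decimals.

The standard primal-dual pair for 'max c^T x s.t. A x <= b, x >= 0' is:
  Dual:  min b^T y  s.t.  A^T y >= c,  y >= 0.

So the dual LP is:
  minimize  12y1 + 10y2 + 10y3
  subject to:
    y1 + 2y3 >= 2
    y2 + 4y3 >= 5
    y1, y2, y3 >= 0

Solving the primal: x* = (0, 2.5).
  primal value c^T x* = 12.5.
Solving the dual: y* = (0, 0, 1.25).
  dual value b^T y* = 12.5.
Strong duality: c^T x* = b^T y*. Confirmed.

12.5


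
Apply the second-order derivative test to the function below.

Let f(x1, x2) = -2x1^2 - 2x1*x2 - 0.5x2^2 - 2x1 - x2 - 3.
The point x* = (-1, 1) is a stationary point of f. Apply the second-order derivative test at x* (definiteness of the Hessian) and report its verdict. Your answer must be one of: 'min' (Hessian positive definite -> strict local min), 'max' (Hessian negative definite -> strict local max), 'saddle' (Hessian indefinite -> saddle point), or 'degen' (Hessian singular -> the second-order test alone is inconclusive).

Compute the Hessian H = grad^2 f:
  H = [[-4, -2], [-2, -1]]
Verify stationarity: grad f(x*) = H x* + g = (0, 0).
Eigenvalues of H: -5, 0.
H has a zero eigenvalue (singular; negative semidefinite but not definite), so H is neither positive definite, negative definite, nor indefinite. The second-order test alone is inconclusive -> degen.
(Indeed, f is constant along the null direction of H through x*, so x* is not a strict local extremum.)

degen


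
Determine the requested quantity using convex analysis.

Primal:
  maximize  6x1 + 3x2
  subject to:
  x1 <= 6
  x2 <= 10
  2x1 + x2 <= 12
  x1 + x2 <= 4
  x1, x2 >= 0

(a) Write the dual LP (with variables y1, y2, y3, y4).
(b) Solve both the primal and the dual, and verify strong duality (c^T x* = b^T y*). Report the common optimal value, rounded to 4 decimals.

The standard primal-dual pair for 'max c^T x s.t. A x <= b, x >= 0' is:
  Dual:  min b^T y  s.t.  A^T y >= c,  y >= 0.

So the dual LP is:
  minimize  6y1 + 10y2 + 12y3 + 4y4
  subject to:
    y1 + 2y3 + y4 >= 6
    y2 + y3 + y4 >= 3
    y1, y2, y3, y4 >= 0

Solving the primal: x* = (4, 0).
  primal value c^T x* = 24.
Solving the dual: y* = (0, 0, 0, 6).
  dual value b^T y* = 24.
Strong duality: c^T x* = b^T y*. Confirmed.

24


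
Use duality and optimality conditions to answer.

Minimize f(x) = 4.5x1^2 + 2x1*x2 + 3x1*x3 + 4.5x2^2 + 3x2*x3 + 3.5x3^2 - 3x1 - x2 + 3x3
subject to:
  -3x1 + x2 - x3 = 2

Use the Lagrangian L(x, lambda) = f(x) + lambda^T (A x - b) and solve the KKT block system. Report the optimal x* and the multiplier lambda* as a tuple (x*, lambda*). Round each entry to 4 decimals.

Form the Lagrangian:
  L(x, lambda) = (1/2) x^T Q x + c^T x + lambda^T (A x - b)
Stationarity (grad_x L = 0): Q x + c + A^T lambda = 0.
Primal feasibility: A x = b.

This gives the KKT block system:
  [ Q   A^T ] [ x     ]   [-c ]
  [ A    0  ] [ lambda ] = [ b ]

Solving the linear system:
  x*      = (-0.1385, 0.6607, -0.9236)
  lambda* = (-1.8988)
  f(x*)   = 0.3908

x* = (-0.1385, 0.6607, -0.9236), lambda* = (-1.8988)


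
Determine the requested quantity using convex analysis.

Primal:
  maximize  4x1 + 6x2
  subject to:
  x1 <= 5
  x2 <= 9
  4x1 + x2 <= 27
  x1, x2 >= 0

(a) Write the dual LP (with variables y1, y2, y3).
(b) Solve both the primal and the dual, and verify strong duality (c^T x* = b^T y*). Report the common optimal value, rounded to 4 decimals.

The standard primal-dual pair for 'max c^T x s.t. A x <= b, x >= 0' is:
  Dual:  min b^T y  s.t.  A^T y >= c,  y >= 0.

So the dual LP is:
  minimize  5y1 + 9y2 + 27y3
  subject to:
    y1 + 4y3 >= 4
    y2 + y3 >= 6
    y1, y2, y3 >= 0

Solving the primal: x* = (4.5, 9).
  primal value c^T x* = 72.
Solving the dual: y* = (0, 5, 1).
  dual value b^T y* = 72.
Strong duality: c^T x* = b^T y*. Confirmed.

72


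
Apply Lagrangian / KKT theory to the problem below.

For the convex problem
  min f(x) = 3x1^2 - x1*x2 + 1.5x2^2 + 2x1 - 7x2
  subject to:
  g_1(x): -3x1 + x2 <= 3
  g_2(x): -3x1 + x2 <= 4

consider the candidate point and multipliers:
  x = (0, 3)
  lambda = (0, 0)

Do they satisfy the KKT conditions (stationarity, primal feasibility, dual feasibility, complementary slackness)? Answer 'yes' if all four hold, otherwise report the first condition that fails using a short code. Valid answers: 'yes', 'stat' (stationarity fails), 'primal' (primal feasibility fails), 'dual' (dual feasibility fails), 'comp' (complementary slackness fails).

Gradient of f: grad f(x) = Q x + c = (-1, 2)
Constraint values g_i(x) = a_i^T x - b_i:
  g_1((0, 3)) = 0
  g_2((0, 3)) = -1
Stationarity residual: grad f(x) + sum_i lambda_i a_i = (-1, 2)
  -> stationarity FAILS
Primal feasibility (all g_i <= 0): OK
Dual feasibility (all lambda_i >= 0): OK
Complementary slackness (lambda_i * g_i(x) = 0 for all i): OK

Verdict: the first failing condition is stationarity -> stat.

stat


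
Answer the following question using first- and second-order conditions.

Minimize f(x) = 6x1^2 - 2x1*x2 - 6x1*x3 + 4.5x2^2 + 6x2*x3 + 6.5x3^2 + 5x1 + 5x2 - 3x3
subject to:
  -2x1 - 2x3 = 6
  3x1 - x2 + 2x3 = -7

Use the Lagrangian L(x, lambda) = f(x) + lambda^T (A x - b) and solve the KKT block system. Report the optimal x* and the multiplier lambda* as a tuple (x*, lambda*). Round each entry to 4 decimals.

Form the Lagrangian:
  L(x, lambda) = (1/2) x^T Q x + c^T x + lambda^T (A x - b)
Stationarity (grad_x L = 0): Q x + c + A^T lambda = 0.
Primal feasibility: A x = b.

This gives the KKT block system:
  [ Q   A^T ] [ x     ]   [-c ]
  [ A    0  ] [ lambda ] = [ b ]

Solving the linear system:
  x*      = (-1.7667, -0.7667, -1.2333)
  lambda* = (-12.2833, -5.7667)
  f(x*)   = 12.1833

x* = (-1.7667, -0.7667, -1.2333), lambda* = (-12.2833, -5.7667)


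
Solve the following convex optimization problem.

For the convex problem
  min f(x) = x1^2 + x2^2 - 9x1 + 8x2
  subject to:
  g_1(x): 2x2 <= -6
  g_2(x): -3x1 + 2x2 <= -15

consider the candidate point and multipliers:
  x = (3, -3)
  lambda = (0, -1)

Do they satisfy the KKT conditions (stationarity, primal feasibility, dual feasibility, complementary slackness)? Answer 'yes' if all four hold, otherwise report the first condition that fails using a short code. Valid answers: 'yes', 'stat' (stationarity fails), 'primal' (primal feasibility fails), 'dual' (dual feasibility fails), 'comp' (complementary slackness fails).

Gradient of f: grad f(x) = Q x + c = (-3, 2)
Constraint values g_i(x) = a_i^T x - b_i:
  g_1((3, -3)) = 0
  g_2((3, -3)) = 0
Stationarity residual: grad f(x) + sum_i lambda_i a_i = (0, 0)
  -> stationarity OK
Primal feasibility (all g_i <= 0): OK
Dual feasibility (all lambda_i >= 0): FAILS
Complementary slackness (lambda_i * g_i(x) = 0 for all i): OK

Verdict: the first failing condition is dual_feasibility -> dual.

dual


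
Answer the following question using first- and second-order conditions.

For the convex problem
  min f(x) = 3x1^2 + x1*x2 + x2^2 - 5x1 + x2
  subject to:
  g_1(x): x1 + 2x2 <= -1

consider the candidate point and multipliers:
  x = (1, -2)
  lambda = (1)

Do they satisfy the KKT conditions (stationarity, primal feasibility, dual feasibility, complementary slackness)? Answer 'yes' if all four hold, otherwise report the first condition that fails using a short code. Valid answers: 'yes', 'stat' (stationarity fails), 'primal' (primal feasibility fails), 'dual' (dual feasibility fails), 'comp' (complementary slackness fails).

Gradient of f: grad f(x) = Q x + c = (-1, -2)
Constraint values g_i(x) = a_i^T x - b_i:
  g_1((1, -2)) = -2
Stationarity residual: grad f(x) + sum_i lambda_i a_i = (0, 0)
  -> stationarity OK
Primal feasibility (all g_i <= 0): OK
Dual feasibility (all lambda_i >= 0): OK
Complementary slackness (lambda_i * g_i(x) = 0 for all i): FAILS

Verdict: the first failing condition is complementary_slackness -> comp.

comp


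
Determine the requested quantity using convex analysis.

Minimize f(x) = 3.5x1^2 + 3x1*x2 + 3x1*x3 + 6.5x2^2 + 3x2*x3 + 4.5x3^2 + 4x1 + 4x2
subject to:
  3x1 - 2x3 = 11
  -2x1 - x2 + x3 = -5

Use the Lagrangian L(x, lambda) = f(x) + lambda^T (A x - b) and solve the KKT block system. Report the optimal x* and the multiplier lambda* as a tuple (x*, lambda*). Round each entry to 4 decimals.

Form the Lagrangian:
  L(x, lambda) = (1/2) x^T Q x + c^T x + lambda^T (A x - b)
Stationarity (grad_x L = 0): Q x + c + A^T lambda = 0.
Primal feasibility: A x = b.

This gives the KKT block system:
  [ Q   A^T ] [ x     ]   [-c ]
  [ A    0  ] [ lambda ] = [ b ]

Solving the linear system:
  x*      = (2.5312, -1.7656, -1.7031)
  lambda* = (-14.75, -16.4688)
  f(x*)   = 41.4844

x* = (2.5312, -1.7656, -1.7031), lambda* = (-14.75, -16.4688)


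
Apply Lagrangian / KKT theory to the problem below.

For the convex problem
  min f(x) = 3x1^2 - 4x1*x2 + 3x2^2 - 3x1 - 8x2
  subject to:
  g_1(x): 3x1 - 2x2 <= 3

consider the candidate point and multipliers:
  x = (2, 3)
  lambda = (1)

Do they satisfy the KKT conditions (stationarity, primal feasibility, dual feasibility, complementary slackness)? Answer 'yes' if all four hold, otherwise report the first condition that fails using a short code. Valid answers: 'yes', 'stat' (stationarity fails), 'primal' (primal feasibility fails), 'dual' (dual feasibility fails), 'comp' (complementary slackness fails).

Gradient of f: grad f(x) = Q x + c = (-3, 2)
Constraint values g_i(x) = a_i^T x - b_i:
  g_1((2, 3)) = -3
Stationarity residual: grad f(x) + sum_i lambda_i a_i = (0, 0)
  -> stationarity OK
Primal feasibility (all g_i <= 0): OK
Dual feasibility (all lambda_i >= 0): OK
Complementary slackness (lambda_i * g_i(x) = 0 for all i): FAILS

Verdict: the first failing condition is complementary_slackness -> comp.

comp


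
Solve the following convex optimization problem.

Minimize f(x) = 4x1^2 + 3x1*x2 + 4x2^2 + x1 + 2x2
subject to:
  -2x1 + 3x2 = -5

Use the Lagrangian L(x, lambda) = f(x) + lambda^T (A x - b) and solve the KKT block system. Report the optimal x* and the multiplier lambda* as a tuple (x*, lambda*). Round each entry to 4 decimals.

Form the Lagrangian:
  L(x, lambda) = (1/2) x^T Q x + c^T x + lambda^T (A x - b)
Stationarity (grad_x L = 0): Q x + c + A^T lambda = 0.
Primal feasibility: A x = b.

This gives the KKT block system:
  [ Q   A^T ] [ x     ]   [-c ]
  [ A    0  ] [ lambda ] = [ b ]

Solving the linear system:
  x*      = (0.7429, -1.1714)
  lambda* = (1.7143)
  f(x*)   = 3.4857

x* = (0.7429, -1.1714), lambda* = (1.7143)


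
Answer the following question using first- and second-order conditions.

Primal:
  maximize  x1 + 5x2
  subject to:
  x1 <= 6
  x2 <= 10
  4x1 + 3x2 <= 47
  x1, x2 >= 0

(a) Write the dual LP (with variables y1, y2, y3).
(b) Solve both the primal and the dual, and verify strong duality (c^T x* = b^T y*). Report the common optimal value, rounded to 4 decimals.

The standard primal-dual pair for 'max c^T x s.t. A x <= b, x >= 0' is:
  Dual:  min b^T y  s.t.  A^T y >= c,  y >= 0.

So the dual LP is:
  minimize  6y1 + 10y2 + 47y3
  subject to:
    y1 + 4y3 >= 1
    y2 + 3y3 >= 5
    y1, y2, y3 >= 0

Solving the primal: x* = (4.25, 10).
  primal value c^T x* = 54.25.
Solving the dual: y* = (0, 4.25, 0.25).
  dual value b^T y* = 54.25.
Strong duality: c^T x* = b^T y*. Confirmed.

54.25


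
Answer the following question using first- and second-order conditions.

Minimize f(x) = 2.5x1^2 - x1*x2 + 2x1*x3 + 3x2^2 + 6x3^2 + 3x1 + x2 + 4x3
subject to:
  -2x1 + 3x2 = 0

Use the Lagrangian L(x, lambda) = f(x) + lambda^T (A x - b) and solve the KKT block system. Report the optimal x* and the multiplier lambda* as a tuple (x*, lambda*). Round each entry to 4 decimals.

Form the Lagrangian:
  L(x, lambda) = (1/2) x^T Q x + c^T x + lambda^T (A x - b)
Stationarity (grad_x L = 0): Q x + c + A^T lambda = 0.
Primal feasibility: A x = b.

This gives the KKT block system:
  [ Q   A^T ] [ x     ]   [-c ]
  [ A    0  ] [ lambda ] = [ b ]

Solving the linear system:
  x*      = (-0.5, -0.3333, -0.25)
  lambda* = (0.1667)
  f(x*)   = -1.4167

x* = (-0.5, -0.3333, -0.25), lambda* = (0.1667)


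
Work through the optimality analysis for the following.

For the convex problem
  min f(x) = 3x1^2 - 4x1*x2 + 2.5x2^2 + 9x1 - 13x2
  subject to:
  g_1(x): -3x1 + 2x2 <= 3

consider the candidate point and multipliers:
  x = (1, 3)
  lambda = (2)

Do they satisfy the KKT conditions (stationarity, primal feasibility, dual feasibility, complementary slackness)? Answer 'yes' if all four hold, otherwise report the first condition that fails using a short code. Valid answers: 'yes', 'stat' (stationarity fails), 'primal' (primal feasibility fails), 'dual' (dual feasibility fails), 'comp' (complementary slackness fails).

Gradient of f: grad f(x) = Q x + c = (3, -2)
Constraint values g_i(x) = a_i^T x - b_i:
  g_1((1, 3)) = 0
Stationarity residual: grad f(x) + sum_i lambda_i a_i = (-3, 2)
  -> stationarity FAILS
Primal feasibility (all g_i <= 0): OK
Dual feasibility (all lambda_i >= 0): OK
Complementary slackness (lambda_i * g_i(x) = 0 for all i): OK

Verdict: the first failing condition is stationarity -> stat.

stat


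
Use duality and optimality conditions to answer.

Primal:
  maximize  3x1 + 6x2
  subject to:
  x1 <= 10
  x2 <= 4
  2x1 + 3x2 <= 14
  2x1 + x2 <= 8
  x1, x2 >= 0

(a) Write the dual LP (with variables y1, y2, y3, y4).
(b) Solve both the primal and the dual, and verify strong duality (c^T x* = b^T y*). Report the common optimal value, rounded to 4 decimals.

The standard primal-dual pair for 'max c^T x s.t. A x <= b, x >= 0' is:
  Dual:  min b^T y  s.t.  A^T y >= c,  y >= 0.

So the dual LP is:
  minimize  10y1 + 4y2 + 14y3 + 8y4
  subject to:
    y1 + 2y3 + 2y4 >= 3
    y2 + 3y3 + y4 >= 6
    y1, y2, y3, y4 >= 0

Solving the primal: x* = (1, 4).
  primal value c^T x* = 27.
Solving the dual: y* = (0, 1.5, 1.5, 0).
  dual value b^T y* = 27.
Strong duality: c^T x* = b^T y*. Confirmed.

27


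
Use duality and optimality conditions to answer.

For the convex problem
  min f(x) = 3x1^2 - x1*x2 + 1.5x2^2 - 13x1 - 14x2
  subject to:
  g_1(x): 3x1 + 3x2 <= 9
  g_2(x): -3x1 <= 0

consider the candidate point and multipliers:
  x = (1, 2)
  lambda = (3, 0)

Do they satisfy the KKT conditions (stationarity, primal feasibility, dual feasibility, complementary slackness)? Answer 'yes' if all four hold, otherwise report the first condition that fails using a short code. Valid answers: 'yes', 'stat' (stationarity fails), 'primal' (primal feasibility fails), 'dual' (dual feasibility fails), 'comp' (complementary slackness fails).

Gradient of f: grad f(x) = Q x + c = (-9, -9)
Constraint values g_i(x) = a_i^T x - b_i:
  g_1((1, 2)) = 0
  g_2((1, 2)) = -3
Stationarity residual: grad f(x) + sum_i lambda_i a_i = (0, 0)
  -> stationarity OK
Primal feasibility (all g_i <= 0): OK
Dual feasibility (all lambda_i >= 0): OK
Complementary slackness (lambda_i * g_i(x) = 0 for all i): OK

Verdict: yes, KKT holds.

yes


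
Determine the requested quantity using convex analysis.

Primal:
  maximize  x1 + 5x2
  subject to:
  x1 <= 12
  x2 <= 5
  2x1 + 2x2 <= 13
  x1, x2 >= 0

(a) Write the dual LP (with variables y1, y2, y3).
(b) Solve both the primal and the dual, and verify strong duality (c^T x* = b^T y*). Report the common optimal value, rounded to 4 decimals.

The standard primal-dual pair for 'max c^T x s.t. A x <= b, x >= 0' is:
  Dual:  min b^T y  s.t.  A^T y >= c,  y >= 0.

So the dual LP is:
  minimize  12y1 + 5y2 + 13y3
  subject to:
    y1 + 2y3 >= 1
    y2 + 2y3 >= 5
    y1, y2, y3 >= 0

Solving the primal: x* = (1.5, 5).
  primal value c^T x* = 26.5.
Solving the dual: y* = (0, 4, 0.5).
  dual value b^T y* = 26.5.
Strong duality: c^T x* = b^T y*. Confirmed.

26.5


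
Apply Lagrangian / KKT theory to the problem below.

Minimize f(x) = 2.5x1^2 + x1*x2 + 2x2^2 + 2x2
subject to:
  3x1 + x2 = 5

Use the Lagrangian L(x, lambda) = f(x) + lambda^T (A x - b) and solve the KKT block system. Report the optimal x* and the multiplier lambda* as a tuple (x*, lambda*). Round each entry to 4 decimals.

Form the Lagrangian:
  L(x, lambda) = (1/2) x^T Q x + c^T x + lambda^T (A x - b)
Stationarity (grad_x L = 0): Q x + c + A^T lambda = 0.
Primal feasibility: A x = b.

This gives the KKT block system:
  [ Q   A^T ] [ x     ]   [-c ]
  [ A    0  ] [ lambda ] = [ b ]

Solving the linear system:
  x*      = (1.7429, -0.2286)
  lambda* = (-2.8286)
  f(x*)   = 6.8429

x* = (1.7429, -0.2286), lambda* = (-2.8286)


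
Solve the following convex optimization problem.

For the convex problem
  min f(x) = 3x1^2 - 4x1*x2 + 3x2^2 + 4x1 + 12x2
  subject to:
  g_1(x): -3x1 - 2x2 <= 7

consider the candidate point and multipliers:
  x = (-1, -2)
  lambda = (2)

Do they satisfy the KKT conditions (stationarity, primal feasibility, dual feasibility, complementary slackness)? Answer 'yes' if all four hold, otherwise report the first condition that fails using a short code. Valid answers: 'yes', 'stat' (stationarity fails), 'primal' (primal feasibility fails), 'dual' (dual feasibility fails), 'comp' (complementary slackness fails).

Gradient of f: grad f(x) = Q x + c = (6, 4)
Constraint values g_i(x) = a_i^T x - b_i:
  g_1((-1, -2)) = 0
Stationarity residual: grad f(x) + sum_i lambda_i a_i = (0, 0)
  -> stationarity OK
Primal feasibility (all g_i <= 0): OK
Dual feasibility (all lambda_i >= 0): OK
Complementary slackness (lambda_i * g_i(x) = 0 for all i): OK

Verdict: yes, KKT holds.

yes


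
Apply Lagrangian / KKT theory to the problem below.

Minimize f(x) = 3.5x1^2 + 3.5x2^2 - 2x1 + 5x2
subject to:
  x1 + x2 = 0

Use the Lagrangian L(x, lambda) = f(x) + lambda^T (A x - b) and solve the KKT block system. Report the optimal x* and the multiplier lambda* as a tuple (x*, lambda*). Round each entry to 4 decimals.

Form the Lagrangian:
  L(x, lambda) = (1/2) x^T Q x + c^T x + lambda^T (A x - b)
Stationarity (grad_x L = 0): Q x + c + A^T lambda = 0.
Primal feasibility: A x = b.

This gives the KKT block system:
  [ Q   A^T ] [ x     ]   [-c ]
  [ A    0  ] [ lambda ] = [ b ]

Solving the linear system:
  x*      = (0.5, -0.5)
  lambda* = (-1.5)
  f(x*)   = -1.75

x* = (0.5, -0.5), lambda* = (-1.5)


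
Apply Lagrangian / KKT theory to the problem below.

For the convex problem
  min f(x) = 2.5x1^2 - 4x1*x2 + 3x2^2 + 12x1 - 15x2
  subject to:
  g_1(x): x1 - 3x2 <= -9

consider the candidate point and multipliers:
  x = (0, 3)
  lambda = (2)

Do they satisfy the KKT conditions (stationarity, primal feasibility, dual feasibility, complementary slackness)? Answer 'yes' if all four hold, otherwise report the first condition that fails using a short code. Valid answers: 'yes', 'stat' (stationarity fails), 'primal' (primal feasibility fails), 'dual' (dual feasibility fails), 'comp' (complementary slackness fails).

Gradient of f: grad f(x) = Q x + c = (0, 3)
Constraint values g_i(x) = a_i^T x - b_i:
  g_1((0, 3)) = 0
Stationarity residual: grad f(x) + sum_i lambda_i a_i = (2, -3)
  -> stationarity FAILS
Primal feasibility (all g_i <= 0): OK
Dual feasibility (all lambda_i >= 0): OK
Complementary slackness (lambda_i * g_i(x) = 0 for all i): OK

Verdict: the first failing condition is stationarity -> stat.

stat


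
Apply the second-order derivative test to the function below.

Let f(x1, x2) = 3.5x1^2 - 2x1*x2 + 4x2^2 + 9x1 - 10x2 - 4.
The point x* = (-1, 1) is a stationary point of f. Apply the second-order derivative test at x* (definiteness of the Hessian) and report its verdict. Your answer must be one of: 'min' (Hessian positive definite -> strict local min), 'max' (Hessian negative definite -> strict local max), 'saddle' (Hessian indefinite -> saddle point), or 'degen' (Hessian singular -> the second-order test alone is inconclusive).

Compute the Hessian H = grad^2 f:
  H = [[7, -2], [-2, 8]]
Verify stationarity: grad f(x*) = H x* + g = (0, 0).
Eigenvalues of H: 5.4384, 9.5616.
Both eigenvalues > 0, so H is positive definite -> x* is a strict local min.

min


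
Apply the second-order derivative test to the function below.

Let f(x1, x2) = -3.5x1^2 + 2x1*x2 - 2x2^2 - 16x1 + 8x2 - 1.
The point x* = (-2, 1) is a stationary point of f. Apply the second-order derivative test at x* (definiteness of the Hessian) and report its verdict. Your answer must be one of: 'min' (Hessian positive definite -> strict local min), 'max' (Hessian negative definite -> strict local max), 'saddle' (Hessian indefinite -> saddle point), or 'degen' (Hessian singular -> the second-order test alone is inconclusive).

Compute the Hessian H = grad^2 f:
  H = [[-7, 2], [2, -4]]
Verify stationarity: grad f(x*) = H x* + g = (0, 0).
Eigenvalues of H: -8, -3.
Both eigenvalues < 0, so H is negative definite -> x* is a strict local max.

max


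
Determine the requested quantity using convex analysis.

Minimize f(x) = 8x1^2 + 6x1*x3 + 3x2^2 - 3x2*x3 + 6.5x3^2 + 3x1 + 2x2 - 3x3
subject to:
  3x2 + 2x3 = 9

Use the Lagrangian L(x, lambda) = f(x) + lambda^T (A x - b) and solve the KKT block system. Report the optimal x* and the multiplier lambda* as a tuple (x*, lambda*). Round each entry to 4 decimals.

Form the Lagrangian:
  L(x, lambda) = (1/2) x^T Q x + c^T x + lambda^T (A x - b)
Stationarity (grad_x L = 0): Q x + c + A^T lambda = 0.
Primal feasibility: A x = b.

This gives the KKT block system:
  [ Q   A^T ] [ x     ]   [-c ]
  [ A    0  ] [ lambda ] = [ b ]

Solving the linear system:
  x*      = (-0.7572, 1.9872, 1.5191)
  lambda* = (-3.122)
  f(x*)   = 12.6218

x* = (-0.7572, 1.9872, 1.5191), lambda* = (-3.122)


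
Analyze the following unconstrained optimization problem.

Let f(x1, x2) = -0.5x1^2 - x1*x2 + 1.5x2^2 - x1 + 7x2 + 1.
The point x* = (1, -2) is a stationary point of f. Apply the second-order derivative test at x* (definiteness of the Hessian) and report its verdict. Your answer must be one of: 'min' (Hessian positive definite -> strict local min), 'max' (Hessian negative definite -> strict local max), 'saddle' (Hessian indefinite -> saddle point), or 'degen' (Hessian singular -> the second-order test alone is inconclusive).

Compute the Hessian H = grad^2 f:
  H = [[-1, -1], [-1, 3]]
Verify stationarity: grad f(x*) = H x* + g = (0, 0).
Eigenvalues of H: -1.2361, 3.2361.
Eigenvalues have mixed signs, so H is indefinite -> x* is a saddle point.

saddle


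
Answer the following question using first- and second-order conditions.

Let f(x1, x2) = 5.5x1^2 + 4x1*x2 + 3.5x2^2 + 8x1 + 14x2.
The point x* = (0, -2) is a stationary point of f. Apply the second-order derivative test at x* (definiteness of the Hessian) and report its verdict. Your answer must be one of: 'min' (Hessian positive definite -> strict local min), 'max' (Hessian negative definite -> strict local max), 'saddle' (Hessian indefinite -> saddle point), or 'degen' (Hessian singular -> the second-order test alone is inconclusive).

Compute the Hessian H = grad^2 f:
  H = [[11, 4], [4, 7]]
Verify stationarity: grad f(x*) = H x* + g = (0, 0).
Eigenvalues of H: 4.5279, 13.4721.
Both eigenvalues > 0, so H is positive definite -> x* is a strict local min.

min


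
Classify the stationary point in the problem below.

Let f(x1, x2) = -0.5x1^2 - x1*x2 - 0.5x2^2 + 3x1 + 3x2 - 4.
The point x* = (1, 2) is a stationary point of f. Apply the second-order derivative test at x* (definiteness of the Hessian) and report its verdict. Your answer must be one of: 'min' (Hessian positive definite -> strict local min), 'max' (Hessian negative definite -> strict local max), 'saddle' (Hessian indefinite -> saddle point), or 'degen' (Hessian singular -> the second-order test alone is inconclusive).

Compute the Hessian H = grad^2 f:
  H = [[-1, -1], [-1, -1]]
Verify stationarity: grad f(x*) = H x* + g = (0, 0).
Eigenvalues of H: -2, 0.
H has a zero eigenvalue (singular; negative semidefinite but not definite), so H is neither positive definite, negative definite, nor indefinite. The second-order test alone is inconclusive -> degen.
(Indeed, f is constant along the null direction of H through x*, so x* is not a strict local extremum.)

degen


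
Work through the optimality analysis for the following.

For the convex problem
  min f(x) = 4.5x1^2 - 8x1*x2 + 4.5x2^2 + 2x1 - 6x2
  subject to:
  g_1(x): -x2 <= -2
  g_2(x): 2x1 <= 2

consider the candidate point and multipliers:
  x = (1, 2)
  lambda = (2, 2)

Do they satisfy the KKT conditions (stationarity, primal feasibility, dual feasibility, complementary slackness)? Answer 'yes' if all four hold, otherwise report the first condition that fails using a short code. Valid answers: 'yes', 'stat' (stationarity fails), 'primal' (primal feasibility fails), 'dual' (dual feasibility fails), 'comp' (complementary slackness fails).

Gradient of f: grad f(x) = Q x + c = (-5, 4)
Constraint values g_i(x) = a_i^T x - b_i:
  g_1((1, 2)) = 0
  g_2((1, 2)) = 0
Stationarity residual: grad f(x) + sum_i lambda_i a_i = (-1, 2)
  -> stationarity FAILS
Primal feasibility (all g_i <= 0): OK
Dual feasibility (all lambda_i >= 0): OK
Complementary slackness (lambda_i * g_i(x) = 0 for all i): OK

Verdict: the first failing condition is stationarity -> stat.

stat


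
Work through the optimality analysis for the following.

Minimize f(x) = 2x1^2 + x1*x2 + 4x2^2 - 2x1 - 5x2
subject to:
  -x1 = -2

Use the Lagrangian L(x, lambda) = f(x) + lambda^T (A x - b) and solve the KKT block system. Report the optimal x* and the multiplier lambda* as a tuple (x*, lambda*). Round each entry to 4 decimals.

Form the Lagrangian:
  L(x, lambda) = (1/2) x^T Q x + c^T x + lambda^T (A x - b)
Stationarity (grad_x L = 0): Q x + c + A^T lambda = 0.
Primal feasibility: A x = b.

This gives the KKT block system:
  [ Q   A^T ] [ x     ]   [-c ]
  [ A    0  ] [ lambda ] = [ b ]

Solving the linear system:
  x*      = (2, 0.375)
  lambda* = (6.375)
  f(x*)   = 3.4375

x* = (2, 0.375), lambda* = (6.375)
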